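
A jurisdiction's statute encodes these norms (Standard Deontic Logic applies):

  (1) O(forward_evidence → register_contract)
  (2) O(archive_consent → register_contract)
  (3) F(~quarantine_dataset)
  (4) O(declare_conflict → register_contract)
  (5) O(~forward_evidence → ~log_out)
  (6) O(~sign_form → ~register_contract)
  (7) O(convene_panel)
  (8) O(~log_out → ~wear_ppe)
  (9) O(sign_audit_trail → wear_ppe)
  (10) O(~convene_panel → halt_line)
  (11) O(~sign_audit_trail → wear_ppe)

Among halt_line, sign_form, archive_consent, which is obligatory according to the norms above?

By case analysis on sign_audit_trail: premise 9 gives O(sign_audit_trail → wear_ppe) and premise 11 gives O(~sign_audit_trail → wear_ppe), so O(wear_ppe) either way.
Premise 8 is O(~log_out → ~wear_ppe); contrapositively O(wear_ppe → log_out). Since O(wear_ppe) holds, K gives O(log_out).
Premise 5 is O(~forward_evidence → ~log_out); contrapositively O(log_out → forward_evidence). Since O(log_out) holds, K gives O(forward_evidence).
Premise 1 is O(forward_evidence → register_contract); since O(forward_evidence), deontic closure gives O(register_contract).
Premise 6, O(~sign_form → ~register_contract), contraposes to O(register_contract → sign_form); with O(register_contract) we get O(sign_form).
So O(sign_form) holds — sign_form is obligatory. None of the other listed options is made obligatory by any chain of premises.

sign_form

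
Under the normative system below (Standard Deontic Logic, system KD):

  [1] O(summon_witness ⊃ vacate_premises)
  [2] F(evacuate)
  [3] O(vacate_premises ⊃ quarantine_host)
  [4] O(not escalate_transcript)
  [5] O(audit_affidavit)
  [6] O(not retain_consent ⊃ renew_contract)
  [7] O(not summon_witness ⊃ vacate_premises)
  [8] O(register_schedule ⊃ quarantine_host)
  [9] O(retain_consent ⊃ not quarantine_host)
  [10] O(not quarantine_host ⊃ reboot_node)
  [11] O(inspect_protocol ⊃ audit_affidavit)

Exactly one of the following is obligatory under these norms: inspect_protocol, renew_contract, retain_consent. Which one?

Premises 7 and 1 are O(not summon_witness ⊃ vacate_premises) and O(summon_witness ⊃ vacate_premises); every ideal world satisfies not summon_witness or summon_witness, so in either case vacate_premises holds — hence O(vacate_premises).
Premise 3 is O(vacate_premises ⊃ quarantine_host); since O(vacate_premises), deontic closure gives O(quarantine_host).
The contrapositive of premise 9 (O(retain_consent ⊃ not quarantine_host)) is O(quarantine_host ⊃ not retain_consent), and O(quarantine_host) is already established, so O(not retain_consent).
With premise 6, O(not retain_consent ⊃ renew_contract), the K-axiom yields O(renew_contract).
So O(renew_contract) holds — renew_contract is obligatory. None of the other listed options is made obligatory by any chain of premises.

renew_contract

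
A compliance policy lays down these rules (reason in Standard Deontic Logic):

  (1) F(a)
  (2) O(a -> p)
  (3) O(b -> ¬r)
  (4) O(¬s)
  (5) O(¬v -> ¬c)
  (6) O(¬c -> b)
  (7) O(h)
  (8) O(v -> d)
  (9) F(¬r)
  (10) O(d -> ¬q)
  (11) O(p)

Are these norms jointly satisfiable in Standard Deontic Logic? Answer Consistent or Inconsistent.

Premise 2 is O(a -> p); even if O(p) held, inferring O(a) would be affirming the consequent — invalid.
So O(a) is not derivable, and the apparent clash with O(¬a) does not arise.
A world satisfying every obligation exists (e.g. a=false, b=false, c=true, d=true, h=true, p=true, q=false, r=true, s=false, v=true); no atom is both obligatory and forbidden, so the set is consistent.

Consistent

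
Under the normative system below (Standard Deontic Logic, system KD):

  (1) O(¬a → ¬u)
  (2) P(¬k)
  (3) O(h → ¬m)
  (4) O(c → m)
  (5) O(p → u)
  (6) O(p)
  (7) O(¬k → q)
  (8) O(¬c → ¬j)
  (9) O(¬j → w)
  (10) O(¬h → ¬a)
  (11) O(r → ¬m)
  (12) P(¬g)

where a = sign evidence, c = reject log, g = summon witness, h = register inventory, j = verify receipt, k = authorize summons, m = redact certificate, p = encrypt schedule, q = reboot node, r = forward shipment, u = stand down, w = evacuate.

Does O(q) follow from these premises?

Premise 7 is O(¬k → q), but O(¬k) is not derivable from the premises (the permission P(¬k) asserts only ¬O(k), not O(¬k)), so it does not yield O(q).
No other premise forces O(q). An ideal world satisfying every premise can still have q false, so O(q) is not derivable.

No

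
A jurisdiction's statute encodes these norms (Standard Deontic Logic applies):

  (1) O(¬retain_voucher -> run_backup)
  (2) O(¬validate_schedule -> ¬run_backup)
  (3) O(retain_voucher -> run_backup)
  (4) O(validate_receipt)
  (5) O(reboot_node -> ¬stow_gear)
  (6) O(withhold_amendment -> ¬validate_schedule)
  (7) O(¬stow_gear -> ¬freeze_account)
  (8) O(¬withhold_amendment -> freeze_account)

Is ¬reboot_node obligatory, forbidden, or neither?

Premises 3 and 1 cover both cases: O(retain_voucher -> run_backup) and O(¬retain_voucher -> run_backup). Since retain_voucher ∨ ¬retain_voucher is a tautology, O(run_backup) follows.
Premise 2, O(¬validate_schedule -> ¬run_backup), contraposes to O(run_backup -> validate_schedule); with O(run_backup) we get O(validate_schedule).
The contrapositive of premise 6 (O(withhold_amendment -> ¬validate_schedule)) is O(validate_schedule -> ¬withhold_amendment), and O(validate_schedule) is already established, so O(¬withhold_amendment).
Premise 8 is O(¬withhold_amendment -> freeze_account); since O(¬withhold_amendment), deontic closure gives O(freeze_account).
Premise 7, O(¬stow_gear -> ¬freeze_account), contraposes to O(freeze_account -> stow_gear); with O(freeze_account) we get O(stow_gear).
The contrapositive of premise 5 (O(reboot_node -> ¬stow_gear)) is O(stow_gear -> ¬reboot_node), and O(stow_gear) is already established, so O(¬reboot_node).
Premise 4 does not contribute to this derivation.
Hence ¬reboot_node is obligatory.

Obligatory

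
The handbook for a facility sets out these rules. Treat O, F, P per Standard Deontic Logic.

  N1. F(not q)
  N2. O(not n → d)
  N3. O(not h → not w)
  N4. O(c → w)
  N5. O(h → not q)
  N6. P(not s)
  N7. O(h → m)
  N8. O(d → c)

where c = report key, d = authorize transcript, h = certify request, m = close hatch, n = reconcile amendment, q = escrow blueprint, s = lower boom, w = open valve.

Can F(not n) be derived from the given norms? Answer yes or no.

Premise 1, F(not q), is equivalent to O(q).
The contrapositive of premise 5 (O(h → not q)) is O(q → not h), and O(q) is already established, so O(not h).
Premise 3 is O(not h → not w); since O(not h), deontic closure gives O(not w).
Premise 4 is O(c → w); contrapositively O(not w → not c). Since O(not w) holds, K gives O(not c).
Premise 8 is O(d → c); contrapositively O(not c → not d). Since O(not c) holds, K gives O(not d).
Premise 2 is O(not n → d); contrapositively O(not d → n). Since O(not d) holds, K gives O(n).
Premises 6, 7 do not contribute to this derivation.
So O(n) holds, i.e. F(not n). The claim follows.

Yes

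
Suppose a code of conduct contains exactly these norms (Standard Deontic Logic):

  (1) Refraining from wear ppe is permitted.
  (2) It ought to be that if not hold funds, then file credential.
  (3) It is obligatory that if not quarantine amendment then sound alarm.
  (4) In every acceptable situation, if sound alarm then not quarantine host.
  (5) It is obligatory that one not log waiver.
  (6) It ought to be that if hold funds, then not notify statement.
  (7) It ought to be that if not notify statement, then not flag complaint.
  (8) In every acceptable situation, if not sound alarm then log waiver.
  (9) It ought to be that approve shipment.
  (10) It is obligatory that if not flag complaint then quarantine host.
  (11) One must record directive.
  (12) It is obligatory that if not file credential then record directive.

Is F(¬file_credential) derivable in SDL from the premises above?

Yes

From premise 5 we have O(¬log_waiver).
Premise 8 is O(¬sound_alarm → log_waiver); contrapositively O(¬log_waiver → sound_alarm). Since O(¬log_waiver) holds, K gives O(sound_alarm).
Applying K to premise 4 (O(sound_alarm → ¬quarantine_host)) and O(sound_alarm) yields O(¬quarantine_host).
The contrapositive of premise 10 (O(¬flag_complaint → quarantine_host)) is O(¬quarantine_host → flag_complaint), and O(¬quarantine_host) is already established, so O(flag_complaint).
The contrapositive of premise 7 (O(¬notify_statement → ¬flag_complaint)) is O(flag_complaint → notify_statement), and O(flag_complaint) is already established, so O(notify_statement).
Premise 6 is O(hold_funds → ¬notify_statement); contrapositively O(notify_statement → ¬hold_funds). Since O(notify_statement) holds, K gives O(¬hold_funds).
From O(¬hold_funds) and premise 2, O(¬hold_funds → file_credential), we obtain O(file_credential).
Premises 1, 3, 9, 11, 12 do not contribute to this derivation.
So O(file_credential) holds, i.e. F(¬file_credential). The claim follows.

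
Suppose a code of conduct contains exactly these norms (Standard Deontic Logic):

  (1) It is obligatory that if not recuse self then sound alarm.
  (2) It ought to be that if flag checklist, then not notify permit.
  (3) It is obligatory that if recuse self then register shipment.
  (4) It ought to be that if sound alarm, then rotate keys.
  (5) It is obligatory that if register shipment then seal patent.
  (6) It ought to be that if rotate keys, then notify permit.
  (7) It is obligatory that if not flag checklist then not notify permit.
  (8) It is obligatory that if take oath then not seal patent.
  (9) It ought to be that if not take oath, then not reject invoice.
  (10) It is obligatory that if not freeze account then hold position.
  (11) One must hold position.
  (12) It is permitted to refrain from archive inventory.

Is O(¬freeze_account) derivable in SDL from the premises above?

No

Premise 10 is O(¬freeze_account → hold_position); even if O(hold_position) held, inferring O(¬freeze_account) would be affirming the consequent — invalid.
No other premise forces O(¬freeze_account). An ideal world satisfying every premise can still have ¬freeze_account false, so O(¬freeze_account) is not derivable.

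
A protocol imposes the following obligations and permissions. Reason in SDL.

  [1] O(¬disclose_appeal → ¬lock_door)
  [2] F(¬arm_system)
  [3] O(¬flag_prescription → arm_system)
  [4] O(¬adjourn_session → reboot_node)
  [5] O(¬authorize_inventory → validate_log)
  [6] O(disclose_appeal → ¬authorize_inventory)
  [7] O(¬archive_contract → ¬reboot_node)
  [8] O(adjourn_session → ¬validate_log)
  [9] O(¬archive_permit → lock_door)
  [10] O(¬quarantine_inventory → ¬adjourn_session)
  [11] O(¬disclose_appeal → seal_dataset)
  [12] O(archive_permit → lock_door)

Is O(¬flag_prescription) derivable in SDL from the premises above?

No

Premise 3 is O(¬flag_prescription → arm_system); even if O(arm_system) held, inferring O(¬flag_prescription) would be affirming the consequent — invalid.
No other premise forces O(¬flag_prescription). An ideal world satisfying every premise can still have ¬flag_prescription false, so O(¬flag_prescription) is not derivable.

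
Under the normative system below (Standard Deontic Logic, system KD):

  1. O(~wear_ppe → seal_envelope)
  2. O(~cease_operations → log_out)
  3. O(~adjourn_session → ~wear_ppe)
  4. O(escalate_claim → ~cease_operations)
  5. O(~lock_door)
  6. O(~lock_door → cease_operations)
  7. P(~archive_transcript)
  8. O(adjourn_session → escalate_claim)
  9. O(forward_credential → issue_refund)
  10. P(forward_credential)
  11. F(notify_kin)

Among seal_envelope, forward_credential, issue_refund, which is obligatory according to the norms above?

From premise 5 we have O(~lock_door).
From O(~lock_door) and premise 6, O(~lock_door → cease_operations), we obtain O(cease_operations).
Premise 4, O(escalate_claim → ~cease_operations), contraposes to O(cease_operations → ~escalate_claim); with O(cease_operations) we get O(~escalate_claim).
Premise 8 is O(adjourn_session → escalate_claim); contrapositively O(~escalate_claim → ~adjourn_session). Since O(~escalate_claim) holds, K gives O(~adjourn_session).
With premise 3, O(~adjourn_session → ~wear_ppe), the K-axiom yields O(~wear_ppe).
Premise 1 is O(~wear_ppe → seal_envelope); since O(~wear_ppe), deontic closure gives O(seal_envelope).
So O(seal_envelope) holds — seal_envelope is obligatory. None of the other listed options is made obligatory by any chain of premises.

seal_envelope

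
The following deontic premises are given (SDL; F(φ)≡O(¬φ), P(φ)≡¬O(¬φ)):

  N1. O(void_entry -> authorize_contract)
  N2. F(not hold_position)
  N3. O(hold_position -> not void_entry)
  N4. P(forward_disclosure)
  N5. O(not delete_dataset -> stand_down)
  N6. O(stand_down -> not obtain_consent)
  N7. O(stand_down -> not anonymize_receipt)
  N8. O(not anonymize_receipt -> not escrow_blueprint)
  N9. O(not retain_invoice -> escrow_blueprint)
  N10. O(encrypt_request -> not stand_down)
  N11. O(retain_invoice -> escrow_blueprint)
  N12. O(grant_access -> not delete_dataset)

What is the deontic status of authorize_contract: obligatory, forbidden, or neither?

Premise 1 is O(void_entry -> authorize_contract), but O(void_entry) is not derivable from the premises, so it does not yield O(authorize_contract).
No premise or chain of K-axiom applications forces O(authorize_contract), and none forces O(not authorize_contract). So authorize_contract is neither obligatory nor forbidden under these norms.

Neither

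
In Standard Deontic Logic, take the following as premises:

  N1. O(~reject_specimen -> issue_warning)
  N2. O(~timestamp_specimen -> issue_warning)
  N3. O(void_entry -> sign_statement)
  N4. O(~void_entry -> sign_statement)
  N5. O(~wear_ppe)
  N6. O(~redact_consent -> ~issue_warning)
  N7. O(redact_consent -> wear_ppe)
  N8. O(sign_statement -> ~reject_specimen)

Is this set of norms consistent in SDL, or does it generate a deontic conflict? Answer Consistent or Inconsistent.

By case analysis on ~void_entry: premise 4 gives O(~void_entry -> sign_statement) and premise 3 gives O(void_entry -> sign_statement), so O(sign_statement) either way.
Applying K to premise 8 (O(sign_statement -> ~reject_specimen)) and O(sign_statement) yields O(~reject_specimen).
Applying K to premise 1 (O(~reject_specimen -> issue_warning)) and O(~reject_specimen) yields O(issue_warning).
Premise 6 is O(~redact_consent -> ~issue_warning); contrapositively O(issue_warning -> redact_consent). Since O(issue_warning) holds, K gives O(redact_consent).
Premise 7 is O(redact_consent -> wear_ppe); since O(redact_consent), deontic closure gives O(wear_ppe).
Yet premise 5 states O(~wear_ppe).
We now have both O(wear_ppe) and O(~wear_ppe) — wear_ppe is simultaneously obligatory and forbidden, violating the D-axiom.

Inconsistent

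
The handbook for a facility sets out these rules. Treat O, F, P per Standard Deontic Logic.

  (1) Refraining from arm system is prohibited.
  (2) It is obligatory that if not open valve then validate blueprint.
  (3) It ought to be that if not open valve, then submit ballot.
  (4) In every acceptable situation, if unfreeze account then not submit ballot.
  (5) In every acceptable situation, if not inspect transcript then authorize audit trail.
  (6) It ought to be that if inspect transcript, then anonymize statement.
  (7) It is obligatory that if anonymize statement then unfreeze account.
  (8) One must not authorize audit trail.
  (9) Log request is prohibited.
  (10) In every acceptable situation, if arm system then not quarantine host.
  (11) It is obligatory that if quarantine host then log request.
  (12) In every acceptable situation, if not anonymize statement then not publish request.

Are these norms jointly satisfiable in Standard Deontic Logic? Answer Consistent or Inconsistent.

Consistent

Premise 11 is O(quarantine_host → log_request), but O(quarantine_host) is not derivable from the premises, so it does not yield O(log_request).
So O(log_request) is not derivable, and the apparent clash with O(¬log_request) does not arise.
A world satisfying every obligation exists (e.g. anonymize_statement=true, arm_system=true, authorize_audit_trail=false, inspect_transcript=true, log_request=false, open_valve=true, publish_request=false, quarantine_host=false, submit_ballot=false, unfreeze_account=true, validate_blueprint=false); no atom is both obligatory and forbidden, so the set is consistent.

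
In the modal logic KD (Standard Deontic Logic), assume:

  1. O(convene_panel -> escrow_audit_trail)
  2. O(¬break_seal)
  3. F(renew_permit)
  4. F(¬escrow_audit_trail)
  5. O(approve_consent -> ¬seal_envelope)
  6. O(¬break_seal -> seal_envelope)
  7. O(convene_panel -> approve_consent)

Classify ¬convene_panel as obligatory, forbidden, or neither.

Premise 2 states O(¬break_seal) outright.
From O(¬break_seal) and premise 6, O(¬break_seal -> seal_envelope), we obtain O(seal_envelope).
The contrapositive of premise 5 (O(approve_consent -> ¬seal_envelope)) is O(seal_envelope -> ¬approve_consent), and O(seal_envelope) is already established, so O(¬approve_consent).
The contrapositive of premise 7 (O(convene_panel -> approve_consent)) is O(¬approve_consent -> ¬convene_panel), and O(¬approve_consent) is already established, so O(¬convene_panel).
Premises 1, 3, 4 do not contribute to this derivation.
Hence ¬convene_panel is obligatory.

Obligatory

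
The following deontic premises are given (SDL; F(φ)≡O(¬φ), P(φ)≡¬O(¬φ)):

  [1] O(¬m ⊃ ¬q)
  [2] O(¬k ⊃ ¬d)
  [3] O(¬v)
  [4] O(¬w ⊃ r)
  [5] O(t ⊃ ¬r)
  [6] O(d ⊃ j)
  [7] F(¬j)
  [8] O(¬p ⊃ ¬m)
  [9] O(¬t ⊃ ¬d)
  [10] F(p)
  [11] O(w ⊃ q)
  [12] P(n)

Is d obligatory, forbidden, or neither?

Premise 10, F(p), is equivalent to O(¬p).
From O(¬p) and premise 8, O(¬p ⊃ ¬m), we obtain O(¬m).
With premise 1, O(¬m ⊃ ¬q), the K-axiom yields O(¬q).
Premise 11 is O(w ⊃ q); contrapositively O(¬q ⊃ ¬w). Since O(¬q) holds, K gives O(¬w).
Applying K to premise 4 (O(¬w ⊃ r)) and O(¬w) yields O(r).
The contrapositive of premise 5 (O(t ⊃ ¬r)) is O(r ⊃ ¬t), and O(r) is already established, so O(¬t).
From O(¬t) and premise 9, O(¬t ⊃ ¬d), we obtain O(¬d).
Premises 2, 3, 6, 7, 12 do not contribute to this derivation.
Thus O(¬d), which is F(d): d is forbidden.

Forbidden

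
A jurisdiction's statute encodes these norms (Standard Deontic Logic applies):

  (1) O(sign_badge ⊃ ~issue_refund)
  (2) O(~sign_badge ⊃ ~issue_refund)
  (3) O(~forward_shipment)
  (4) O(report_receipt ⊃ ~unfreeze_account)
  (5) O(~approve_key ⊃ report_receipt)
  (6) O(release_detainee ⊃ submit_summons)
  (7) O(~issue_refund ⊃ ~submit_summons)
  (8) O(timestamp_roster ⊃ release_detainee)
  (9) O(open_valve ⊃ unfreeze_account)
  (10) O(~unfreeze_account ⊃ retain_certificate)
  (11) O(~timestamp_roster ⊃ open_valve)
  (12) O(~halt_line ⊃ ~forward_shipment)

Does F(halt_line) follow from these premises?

Premise 12 is O(~halt_line ⊃ ~forward_shipment); even if O(~forward_shipment) held, inferring O(~halt_line) would be affirming the consequent — invalid.
No other premise forces O(~halt_line). An ideal world satisfying every premise can still have halt_line true, so F(halt_line) is not derivable.

No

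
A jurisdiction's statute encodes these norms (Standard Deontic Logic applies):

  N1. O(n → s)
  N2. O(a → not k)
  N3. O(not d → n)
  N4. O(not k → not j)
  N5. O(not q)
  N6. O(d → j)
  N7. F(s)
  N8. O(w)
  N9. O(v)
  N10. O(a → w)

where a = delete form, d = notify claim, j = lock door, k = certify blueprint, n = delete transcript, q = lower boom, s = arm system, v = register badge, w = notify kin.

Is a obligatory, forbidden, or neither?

Forbidden

Premise 7 is F(s), i.e. O(not s).
The contrapositive of premise 1 (O(n → s)) is O(not s → not n), and O(not s) is already established, so O(not n).
Premise 3, O(not d → n), contraposes to O(not n → d); with O(not n) we get O(d).
From O(d) and premise 6, O(d → j), we obtain O(j).
Premise 4, O(not k → not j), contraposes to O(j → k); with O(j) we get O(k).
The contrapositive of premise 2 (O(a → not k)) is O(k → not a), and O(k) is already established, so O(not a).
Premises 5, 8, 9, 10 do not contribute to this derivation.
Thus O(not a), which is F(a): a is forbidden.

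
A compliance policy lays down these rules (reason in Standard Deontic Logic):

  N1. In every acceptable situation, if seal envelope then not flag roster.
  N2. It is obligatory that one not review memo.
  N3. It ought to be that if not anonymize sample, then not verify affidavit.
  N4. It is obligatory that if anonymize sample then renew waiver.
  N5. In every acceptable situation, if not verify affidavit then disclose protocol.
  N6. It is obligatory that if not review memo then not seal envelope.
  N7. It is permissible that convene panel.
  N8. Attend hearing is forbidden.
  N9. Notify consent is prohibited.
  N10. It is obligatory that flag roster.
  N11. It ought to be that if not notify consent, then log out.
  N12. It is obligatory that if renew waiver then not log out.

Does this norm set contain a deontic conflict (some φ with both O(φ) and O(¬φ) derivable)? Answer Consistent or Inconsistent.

Consistent

Premise 1 is O(seal_envelope → ¬flag_roster), but O(seal_envelope) is not derivable from the premises, so it does not yield O(¬flag_roster).
So O(¬flag_roster) is not derivable, and the apparent clash with O(flag_roster) does not arise.
A world satisfying every obligation exists (e.g. anonymize_sample=false, attend_hearing=false, convene_panel=false, disclose_protocol=true, flag_roster=true, log_out=true, notify_consent=false, renew_waiver=false, review_memo=false, seal_envelope=false, verify_affidavit=false); no atom is both obligatory and forbidden, so the set is consistent.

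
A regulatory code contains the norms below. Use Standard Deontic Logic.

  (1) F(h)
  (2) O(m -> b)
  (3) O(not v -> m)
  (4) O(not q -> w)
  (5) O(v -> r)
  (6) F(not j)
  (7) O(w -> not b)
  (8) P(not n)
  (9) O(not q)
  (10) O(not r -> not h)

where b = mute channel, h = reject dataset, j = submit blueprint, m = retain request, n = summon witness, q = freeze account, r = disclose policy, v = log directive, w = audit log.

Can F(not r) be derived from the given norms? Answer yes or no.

Premise 9 gives O(not q).
Premise 4 is O(not q -> w); since O(not q), deontic closure gives O(w).
With premise 7, O(w -> not b), the K-axiom yields O(not b).
The contrapositive of premise 2 (O(m -> b)) is O(not b -> not m), and O(not b) is already established, so O(not m).
Premise 3 is O(not v -> m); contrapositively O(not m -> v). Since O(not m) holds, K gives O(v).
From O(v) and premise 5, O(v -> r), we obtain O(r).
Premises 1, 6, 8, 10 do not contribute to this derivation.
So O(r) holds, i.e. F(not r). The claim follows.

Yes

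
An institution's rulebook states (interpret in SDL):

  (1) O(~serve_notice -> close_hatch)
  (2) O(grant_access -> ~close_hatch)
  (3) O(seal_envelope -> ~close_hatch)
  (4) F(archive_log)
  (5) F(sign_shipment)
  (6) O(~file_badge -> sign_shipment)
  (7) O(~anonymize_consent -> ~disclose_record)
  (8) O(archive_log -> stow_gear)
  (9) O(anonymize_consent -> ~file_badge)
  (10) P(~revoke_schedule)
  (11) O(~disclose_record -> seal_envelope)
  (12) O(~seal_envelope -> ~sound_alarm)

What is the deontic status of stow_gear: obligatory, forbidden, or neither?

Neither

Premise 8 is O(archive_log -> stow_gear), but O(archive_log) is not derivable from the premises, so it does not yield O(stow_gear).
No premise or chain of K-axiom applications forces O(stow_gear), and none forces O(~stow_gear). So stow_gear is neither obligatory nor forbidden under these norms.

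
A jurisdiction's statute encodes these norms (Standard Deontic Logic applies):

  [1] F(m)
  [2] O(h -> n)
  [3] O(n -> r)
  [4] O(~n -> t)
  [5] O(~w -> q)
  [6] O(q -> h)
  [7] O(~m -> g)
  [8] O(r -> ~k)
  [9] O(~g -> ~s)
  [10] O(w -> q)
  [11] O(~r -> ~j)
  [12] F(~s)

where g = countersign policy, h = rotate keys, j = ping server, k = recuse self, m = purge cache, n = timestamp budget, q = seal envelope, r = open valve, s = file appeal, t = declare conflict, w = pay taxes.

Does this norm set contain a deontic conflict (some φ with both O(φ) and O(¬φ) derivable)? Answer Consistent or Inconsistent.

Consistent

Premise 9 is O(~g -> ~s), but O(~g) is not derivable from the premises, so it does not yield O(~s).
So O(~s) is not derivable, and the apparent clash with O(s) does not arise.
A world satisfying every obligation exists (e.g. g=true, h=true, j=false, k=false, m=false, n=true, q=true, r=true, s=true, t=false, w=false); no atom is both obligatory and forbidden, so the set is consistent.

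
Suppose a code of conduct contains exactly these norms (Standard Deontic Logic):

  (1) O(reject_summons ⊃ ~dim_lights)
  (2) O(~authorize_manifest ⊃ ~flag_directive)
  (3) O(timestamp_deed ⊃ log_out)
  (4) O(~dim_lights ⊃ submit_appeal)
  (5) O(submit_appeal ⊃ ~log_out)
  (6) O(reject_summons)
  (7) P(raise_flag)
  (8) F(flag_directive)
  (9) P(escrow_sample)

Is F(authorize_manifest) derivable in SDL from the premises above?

No

Premise 2 is O(~authorize_manifest ⊃ ~flag_directive); even if O(~flag_directive) held, inferring O(~authorize_manifest) would be affirming the consequent — invalid.
No other premise forces O(~authorize_manifest). An ideal world satisfying every premise can still have authorize_manifest true, so F(authorize_manifest) is not derivable.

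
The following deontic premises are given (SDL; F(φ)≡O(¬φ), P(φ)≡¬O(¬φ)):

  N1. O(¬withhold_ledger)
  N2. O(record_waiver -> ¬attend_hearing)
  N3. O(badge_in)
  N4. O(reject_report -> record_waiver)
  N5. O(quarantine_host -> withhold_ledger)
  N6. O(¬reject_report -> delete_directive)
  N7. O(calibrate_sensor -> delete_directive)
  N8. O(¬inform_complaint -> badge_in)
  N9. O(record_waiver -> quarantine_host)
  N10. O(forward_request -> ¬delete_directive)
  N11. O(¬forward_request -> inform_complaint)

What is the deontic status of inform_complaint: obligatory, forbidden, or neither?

Obligatory

Premise 1 states O(¬withhold_ledger) outright.
Premise 5 is O(quarantine_host -> withhold_ledger); contrapositively O(¬withhold_ledger -> ¬quarantine_host). Since O(¬withhold_ledger) holds, K gives O(¬quarantine_host).
The contrapositive of premise 9 (O(record_waiver -> quarantine_host)) is O(¬quarantine_host -> ¬record_waiver), and O(¬quarantine_host) is already established, so O(¬record_waiver).
The contrapositive of premise 4 (O(reject_report -> record_waiver)) is O(¬record_waiver -> ¬reject_report), and O(¬record_waiver) is already established, so O(¬reject_report).
Applying K to premise 6 (O(¬reject_report -> delete_directive)) and O(¬reject_report) yields O(delete_directive).
Premise 10 is O(forward_request -> ¬delete_directive); contrapositively O(delete_directive -> ¬forward_request). Since O(delete_directive) holds, K gives O(¬forward_request).
From O(¬forward_request) and premise 11, O(¬forward_request -> inform_complaint), we obtain O(inform_complaint).
Premises 2, 3, 7, 8 do not contribute to this derivation.
Hence inform_complaint is obligatory.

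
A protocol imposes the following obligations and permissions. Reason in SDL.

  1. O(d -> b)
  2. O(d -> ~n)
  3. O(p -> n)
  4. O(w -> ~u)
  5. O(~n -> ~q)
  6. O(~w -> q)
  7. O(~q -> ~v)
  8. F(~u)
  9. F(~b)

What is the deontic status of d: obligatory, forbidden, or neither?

F(~u) at premise 8 means O(u).
The contrapositive of premise 4 (O(w -> ~u)) is O(u -> ~w), and O(u) is already established, so O(~w).
With premise 6, O(~w -> q), the K-axiom yields O(q).
The contrapositive of premise 5 (O(~n -> ~q)) is O(q -> n), and O(q) is already established, so O(n).
Premise 2, O(d -> ~n), contraposes to O(n -> ~d); with O(n) we get O(~d).
Premises 1, 3, 7, 9 do not contribute to this derivation.
Thus O(~d), which is F(d): d is forbidden.

Forbidden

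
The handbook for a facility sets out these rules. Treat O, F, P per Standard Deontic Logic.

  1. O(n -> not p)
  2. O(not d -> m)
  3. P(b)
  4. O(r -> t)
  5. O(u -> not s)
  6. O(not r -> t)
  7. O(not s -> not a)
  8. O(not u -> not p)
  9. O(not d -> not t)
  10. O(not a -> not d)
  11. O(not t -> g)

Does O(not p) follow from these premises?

Yes

Premises 6 and 4 cover both cases: O(not r -> t) and O(r -> t). Since not r ∨ r is a tautology, O(t) follows.
Premise 9, O(not d -> not t), contraposes to O(t -> d); with O(t) we get O(d).
Premise 10 is O(not a -> not d); contrapositively O(d -> a). Since O(d) holds, K gives O(a).
The contrapositive of premise 7 (O(not s -> not a)) is O(a -> s), and O(a) is already established, so O(s).
Premise 5, O(u -> not s), contraposes to O(s -> not u); with O(s) we get O(not u).
From O(not u) and premise 8, O(not u -> not p), we obtain O(not p).
Premises 1, 2, 3, 11 do not contribute to this derivation.
So O(not p) follows.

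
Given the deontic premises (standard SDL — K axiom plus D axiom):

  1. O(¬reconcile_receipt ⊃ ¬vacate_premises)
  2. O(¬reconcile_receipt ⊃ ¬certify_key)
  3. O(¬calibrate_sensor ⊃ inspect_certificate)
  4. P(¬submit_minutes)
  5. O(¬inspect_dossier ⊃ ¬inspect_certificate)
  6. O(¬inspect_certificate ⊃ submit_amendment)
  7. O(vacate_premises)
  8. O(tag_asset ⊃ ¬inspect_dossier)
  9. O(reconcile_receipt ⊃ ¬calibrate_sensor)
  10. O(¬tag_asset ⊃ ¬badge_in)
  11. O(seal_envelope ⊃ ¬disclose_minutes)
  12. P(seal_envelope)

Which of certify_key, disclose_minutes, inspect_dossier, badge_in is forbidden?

From premise 7 we have O(vacate_premises).
The contrapositive of premise 1 (O(¬reconcile_receipt ⊃ ¬vacate_premises)) is O(vacate_premises ⊃ reconcile_receipt), and O(vacate_premises) is already established, so O(reconcile_receipt).
With premise 9, O(reconcile_receipt ⊃ ¬calibrate_sensor), the K-axiom yields O(¬calibrate_sensor).
Applying K to premise 3 (O(¬calibrate_sensor ⊃ inspect_certificate)) and O(¬calibrate_sensor) yields O(inspect_certificate).
The contrapositive of premise 5 (O(¬inspect_dossier ⊃ ¬inspect_certificate)) is O(inspect_certificate ⊃ inspect_dossier), and O(inspect_certificate) is already established, so O(inspect_dossier).
The contrapositive of premise 8 (O(tag_asset ⊃ ¬inspect_dossier)) is O(inspect_dossier ⊃ ¬tag_asset), and O(inspect_dossier) is already established, so O(¬tag_asset).
Applying K to premise 10 (O(¬tag_asset ⊃ ¬badge_in)) and O(¬tag_asset) yields O(¬badge_in).
So O(¬badge_in) holds, i.e. badge_in is forbidden. None of the other listed options is forbidden under the premises.

badge_in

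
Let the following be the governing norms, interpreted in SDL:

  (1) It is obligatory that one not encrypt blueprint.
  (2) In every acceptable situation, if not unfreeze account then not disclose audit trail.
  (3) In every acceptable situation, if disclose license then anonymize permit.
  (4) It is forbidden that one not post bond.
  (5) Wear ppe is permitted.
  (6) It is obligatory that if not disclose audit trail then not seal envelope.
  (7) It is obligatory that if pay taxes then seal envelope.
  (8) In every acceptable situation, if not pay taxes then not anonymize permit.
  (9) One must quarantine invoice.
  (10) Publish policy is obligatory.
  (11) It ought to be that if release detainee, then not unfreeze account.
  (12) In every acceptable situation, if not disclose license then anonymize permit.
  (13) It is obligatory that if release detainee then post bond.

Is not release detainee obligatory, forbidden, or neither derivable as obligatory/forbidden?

Obligatory

Premises 12 and 3 cover both cases: O(¬disclose_license → anonymize_permit) and O(disclose_license → anonymize_permit). Since ¬disclose_license ∨ disclose_license is a tautology, O(anonymize_permit) follows.
Premise 8 is O(¬pay_taxes → ¬anonymize_permit); contrapositively O(anonymize_permit → pay_taxes). Since O(anonymize_permit) holds, K gives O(pay_taxes).
Applying K to premise 7 (O(pay_taxes → seal_envelope)) and O(pay_taxes) yields O(seal_envelope).
Premise 6, O(¬disclose_audit_trail → ¬seal_envelope), contraposes to O(seal_envelope → disclose_audit_trail); with O(seal_envelope) we get O(disclose_audit_trail).
The contrapositive of premise 2 (O(¬unfreeze_account → ¬disclose_audit_trail)) is O(disclose_audit_trail → unfreeze_account), and O(disclose_audit_trail) is already established, so O(unfreeze_account).
The contrapositive of premise 11 (O(release_detainee → ¬unfreeze_account)) is O(unfreeze_account → ¬release_detainee), and O(unfreeze_account) is already established, so O(¬release_detainee).
Premises 1, 4, 5, 9, 10, 13 do not contribute to this derivation.
Hence ¬release_detainee is obligatory.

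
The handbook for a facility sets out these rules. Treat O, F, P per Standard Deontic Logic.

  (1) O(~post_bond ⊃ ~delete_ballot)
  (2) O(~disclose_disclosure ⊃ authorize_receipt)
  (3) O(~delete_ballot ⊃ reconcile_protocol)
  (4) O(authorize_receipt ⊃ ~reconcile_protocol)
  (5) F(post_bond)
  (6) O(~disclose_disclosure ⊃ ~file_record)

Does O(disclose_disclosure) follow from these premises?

Premise 5, F(post_bond), is equivalent to O(~post_bond).
With premise 1, O(~post_bond ⊃ ~delete_ballot), the K-axiom yields O(~delete_ballot).
Applying K to premise 3 (O(~delete_ballot ⊃ reconcile_protocol)) and O(~delete_ballot) yields O(reconcile_protocol).
Premise 4, O(authorize_receipt ⊃ ~reconcile_protocol), contraposes to O(reconcile_protocol ⊃ ~authorize_receipt); with O(reconcile_protocol) we get O(~authorize_receipt).
The contrapositive of premise 2 (O(~disclose_disclosure ⊃ authorize_receipt)) is O(~authorize_receipt ⊃ disclose_disclosure), and O(~authorize_receipt) is already established, so O(disclose_disclosure).
Premise 6 does not contribute to this derivation.
So O(disclose_disclosure) follows.

Yes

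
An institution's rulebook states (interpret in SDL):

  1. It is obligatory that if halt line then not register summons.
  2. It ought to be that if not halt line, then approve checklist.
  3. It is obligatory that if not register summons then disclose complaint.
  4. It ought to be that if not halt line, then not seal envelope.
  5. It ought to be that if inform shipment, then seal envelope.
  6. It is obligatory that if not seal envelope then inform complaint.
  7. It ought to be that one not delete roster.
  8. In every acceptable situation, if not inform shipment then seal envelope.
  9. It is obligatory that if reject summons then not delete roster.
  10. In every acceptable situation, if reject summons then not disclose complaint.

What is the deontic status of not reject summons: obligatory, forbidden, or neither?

By case analysis on ¬inform_shipment: premise 8 gives O(¬inform_shipment → seal_envelope) and premise 5 gives O(inform_shipment → seal_envelope), so O(seal_envelope) either way.
The contrapositive of premise 4 (O(¬halt_line → ¬seal_envelope)) is O(seal_envelope → halt_line), and O(seal_envelope) is already established, so O(halt_line).
From O(halt_line) and premise 1, O(halt_line → ¬register_summons), we obtain O(¬register_summons).
Premise 3 is O(¬register_summons → disclose_complaint); since O(¬register_summons), deontic closure gives O(disclose_complaint).
Premise 10 is O(reject_summons → ¬disclose_complaint); contrapositively O(disclose_complaint → ¬reject_summons). Since O(disclose_complaint) holds, K gives O(¬reject_summons).
Premises 2, 6, 7, 9 do not contribute to this derivation.
Hence ¬reject_summons is obligatory.

Obligatory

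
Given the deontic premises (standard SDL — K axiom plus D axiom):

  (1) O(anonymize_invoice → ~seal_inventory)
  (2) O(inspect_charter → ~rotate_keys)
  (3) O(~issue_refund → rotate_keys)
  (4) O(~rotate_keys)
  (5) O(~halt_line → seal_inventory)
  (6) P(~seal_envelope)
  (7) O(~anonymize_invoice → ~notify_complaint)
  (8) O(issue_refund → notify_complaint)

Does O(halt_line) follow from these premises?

Yes

Premise 4 states O(~rotate_keys) outright.
The contrapositive of premise 3 (O(~issue_refund → rotate_keys)) is O(~rotate_keys → issue_refund), and O(~rotate_keys) is already established, so O(issue_refund).
Premise 8 is O(issue_refund → notify_complaint); since O(issue_refund), deontic closure gives O(notify_complaint).
Premise 7, O(~anonymize_invoice → ~notify_complaint), contraposes to O(notify_complaint → anonymize_invoice); with O(notify_complaint) we get O(anonymize_invoice).
Applying K to premise 1 (O(anonymize_invoice → ~seal_inventory)) and O(anonymize_invoice) yields O(~seal_inventory).
Premise 5, O(~halt_line → seal_inventory), contraposes to O(~seal_inventory → halt_line); with O(~seal_inventory) we get O(halt_line).
Premises 2, 6 do not contribute to this derivation.
So O(halt_line) follows.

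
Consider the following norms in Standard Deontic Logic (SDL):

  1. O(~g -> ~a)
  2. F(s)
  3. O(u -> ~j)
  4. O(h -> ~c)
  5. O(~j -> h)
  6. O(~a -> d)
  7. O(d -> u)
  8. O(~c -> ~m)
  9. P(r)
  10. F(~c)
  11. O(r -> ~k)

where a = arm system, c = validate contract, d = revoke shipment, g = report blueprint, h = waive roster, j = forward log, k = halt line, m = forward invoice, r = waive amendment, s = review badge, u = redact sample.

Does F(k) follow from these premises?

No

Premise 11 is O(r -> ~k), but O(r) is not derivable from the premises (the permission P(r) asserts only ~O(~r), not O(r)), so it does not yield O(~k).
No other premise forces O(~k). An ideal world satisfying every premise can still have k true, so F(k) is not derivable.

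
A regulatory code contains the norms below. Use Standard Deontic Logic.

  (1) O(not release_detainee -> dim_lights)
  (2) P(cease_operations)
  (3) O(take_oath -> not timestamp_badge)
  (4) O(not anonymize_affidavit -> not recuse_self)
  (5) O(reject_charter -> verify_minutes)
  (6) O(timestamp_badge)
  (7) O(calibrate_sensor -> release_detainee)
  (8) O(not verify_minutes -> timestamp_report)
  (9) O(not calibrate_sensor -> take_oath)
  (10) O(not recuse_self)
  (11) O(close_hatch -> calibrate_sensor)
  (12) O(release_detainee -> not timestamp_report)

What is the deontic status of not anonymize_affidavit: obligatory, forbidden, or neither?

Neither

Premise 4 is O(not anonymize_affidavit -> not recuse_self); even if O(not recuse_self) held, inferring O(not anonymize_affidavit) would be affirming the consequent — invalid.
No premise or chain of K-axiom applications forces O(not anonymize_affidavit), and none forces O(anonymize_affidavit). So not anonymize_affidavit is neither obligatory nor forbidden under these norms.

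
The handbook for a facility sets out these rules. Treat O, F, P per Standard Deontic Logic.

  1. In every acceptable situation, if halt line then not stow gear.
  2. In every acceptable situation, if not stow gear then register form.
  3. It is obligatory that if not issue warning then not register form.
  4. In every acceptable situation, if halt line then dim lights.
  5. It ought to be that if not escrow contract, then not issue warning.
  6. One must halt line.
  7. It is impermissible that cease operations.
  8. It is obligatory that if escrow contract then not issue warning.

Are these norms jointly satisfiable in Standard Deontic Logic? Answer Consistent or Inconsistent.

By case analysis on escrow_contract: premise 8 gives O(escrow_contract → ¬issue_warning) and premise 5 gives O(¬escrow_contract → ¬issue_warning), so O(¬issue_warning) either way.
With premise 3, O(¬issue_warning → ¬register_form), the K-axiom yields O(¬register_form).
The contrapositive of premise 2 (O(¬stow_gear → register_form)) is O(¬register_form → stow_gear), and O(¬register_form) is already established, so O(stow_gear).
Premise 1, O(halt_line → ¬stow_gear), contraposes to O(stow_gear → ¬halt_line); with O(stow_gear) we get O(¬halt_line).
Yet premise 6 states O(halt_line).
We now have both O(¬halt_line) and O(halt_line) — halt_line is simultaneously obligatory and forbidden, violating the D-axiom.

Inconsistent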